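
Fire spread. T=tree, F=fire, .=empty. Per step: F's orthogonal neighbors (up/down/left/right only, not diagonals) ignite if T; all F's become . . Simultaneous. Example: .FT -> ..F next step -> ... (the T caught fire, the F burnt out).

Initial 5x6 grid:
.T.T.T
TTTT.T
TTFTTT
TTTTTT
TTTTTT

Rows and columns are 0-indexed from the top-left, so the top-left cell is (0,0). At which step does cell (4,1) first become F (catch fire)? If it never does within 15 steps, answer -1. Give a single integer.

Step 1: cell (4,1)='T' (+4 fires, +1 burnt)
Step 2: cell (4,1)='T' (+7 fires, +4 burnt)
Step 3: cell (4,1)='F' (+8 fires, +7 burnt)
  -> target ignites at step 3
Step 4: cell (4,1)='.' (+4 fires, +8 burnt)
Step 5: cell (4,1)='.' (+2 fires, +4 burnt)
Step 6: cell (4,1)='.' (+0 fires, +2 burnt)
  fire out at step 6

3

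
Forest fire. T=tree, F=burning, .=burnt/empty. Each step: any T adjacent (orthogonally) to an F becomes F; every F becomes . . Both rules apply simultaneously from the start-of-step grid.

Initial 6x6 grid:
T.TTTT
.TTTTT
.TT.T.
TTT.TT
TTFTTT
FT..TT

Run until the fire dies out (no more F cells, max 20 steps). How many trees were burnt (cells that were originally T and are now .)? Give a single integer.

Step 1: +5 fires, +2 burnt (F count now 5)
Step 2: +4 fires, +5 burnt (F count now 4)
Step 3: +5 fires, +4 burnt (F count now 5)
Step 4: +6 fires, +5 burnt (F count now 6)
Step 5: +2 fires, +6 burnt (F count now 2)
Step 6: +2 fires, +2 burnt (F count now 2)
Step 7: +1 fires, +2 burnt (F count now 1)
Step 8: +0 fires, +1 burnt (F count now 0)
Fire out after step 8
Initially T: 26, now '.': 35
Total burnt (originally-T cells now '.'): 25

Answer: 25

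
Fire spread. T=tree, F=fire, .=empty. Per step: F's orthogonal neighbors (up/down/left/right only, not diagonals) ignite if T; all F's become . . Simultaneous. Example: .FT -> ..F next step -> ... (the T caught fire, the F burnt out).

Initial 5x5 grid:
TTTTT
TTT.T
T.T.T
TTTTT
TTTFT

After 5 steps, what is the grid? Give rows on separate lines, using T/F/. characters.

Step 1: 3 trees catch fire, 1 burn out
  TTTTT
  TTT.T
  T.T.T
  TTTFT
  TTF.F
Step 2: 3 trees catch fire, 3 burn out
  TTTTT
  TTT.T
  T.T.T
  TTF.F
  TF...
Step 3: 4 trees catch fire, 3 burn out
  TTTTT
  TTT.T
  T.F.F
  TF...
  F....
Step 4: 3 trees catch fire, 4 burn out
  TTTTT
  TTF.F
  T....
  F....
  .....
Step 5: 4 trees catch fire, 3 burn out
  TTFTF
  TF...
  F....
  .....
  .....

TTFTF
TF...
F....
.....
.....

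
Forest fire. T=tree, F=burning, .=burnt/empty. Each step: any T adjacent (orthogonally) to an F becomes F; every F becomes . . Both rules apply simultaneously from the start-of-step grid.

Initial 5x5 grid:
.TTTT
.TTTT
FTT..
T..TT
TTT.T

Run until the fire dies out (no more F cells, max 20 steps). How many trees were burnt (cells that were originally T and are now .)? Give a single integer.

Step 1: +2 fires, +1 burnt (F count now 2)
Step 2: +3 fires, +2 burnt (F count now 3)
Step 3: +3 fires, +3 burnt (F count now 3)
Step 4: +3 fires, +3 burnt (F count now 3)
Step 5: +2 fires, +3 burnt (F count now 2)
Step 6: +1 fires, +2 burnt (F count now 1)
Step 7: +0 fires, +1 burnt (F count now 0)
Fire out after step 7
Initially T: 17, now '.': 22
Total burnt (originally-T cells now '.'): 14

Answer: 14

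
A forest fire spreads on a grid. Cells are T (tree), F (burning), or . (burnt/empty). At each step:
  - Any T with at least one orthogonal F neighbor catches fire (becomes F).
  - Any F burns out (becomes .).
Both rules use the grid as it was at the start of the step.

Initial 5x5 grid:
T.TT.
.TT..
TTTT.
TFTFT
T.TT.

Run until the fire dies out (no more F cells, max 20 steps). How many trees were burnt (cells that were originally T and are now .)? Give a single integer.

Answer: 14

Derivation:
Step 1: +6 fires, +2 burnt (F count now 6)
Step 2: +5 fires, +6 burnt (F count now 5)
Step 3: +1 fires, +5 burnt (F count now 1)
Step 4: +1 fires, +1 burnt (F count now 1)
Step 5: +1 fires, +1 burnt (F count now 1)
Step 6: +0 fires, +1 burnt (F count now 0)
Fire out after step 6
Initially T: 15, now '.': 24
Total burnt (originally-T cells now '.'): 14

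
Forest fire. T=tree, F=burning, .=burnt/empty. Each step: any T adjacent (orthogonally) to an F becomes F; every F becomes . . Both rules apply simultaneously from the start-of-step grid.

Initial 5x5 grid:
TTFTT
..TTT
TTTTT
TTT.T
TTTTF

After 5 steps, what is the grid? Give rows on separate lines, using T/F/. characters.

Step 1: 5 trees catch fire, 2 burn out
  TF.FT
  ..FTT
  TTTTT
  TTT.F
  TTTF.
Step 2: 6 trees catch fire, 5 burn out
  F...F
  ...FT
  TTFTF
  TTT..
  TTF..
Step 3: 5 trees catch fire, 6 burn out
  .....
  ....F
  TF.F.
  TTF..
  TF...
Step 4: 3 trees catch fire, 5 burn out
  .....
  .....
  F....
  TF...
  F....
Step 5: 1 trees catch fire, 3 burn out
  .....
  .....
  .....
  F....
  .....

.....
.....
.....
F....
.....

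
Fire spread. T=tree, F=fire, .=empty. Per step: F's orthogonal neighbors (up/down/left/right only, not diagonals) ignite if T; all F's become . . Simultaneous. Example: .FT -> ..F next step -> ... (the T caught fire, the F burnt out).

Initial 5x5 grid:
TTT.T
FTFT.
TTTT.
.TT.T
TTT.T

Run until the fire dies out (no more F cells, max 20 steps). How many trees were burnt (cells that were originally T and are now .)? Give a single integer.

Answer: 14

Derivation:
Step 1: +6 fires, +2 burnt (F count now 6)
Step 2: +4 fires, +6 burnt (F count now 4)
Step 3: +2 fires, +4 burnt (F count now 2)
Step 4: +1 fires, +2 burnt (F count now 1)
Step 5: +1 fires, +1 burnt (F count now 1)
Step 6: +0 fires, +1 burnt (F count now 0)
Fire out after step 6
Initially T: 17, now '.': 22
Total burnt (originally-T cells now '.'): 14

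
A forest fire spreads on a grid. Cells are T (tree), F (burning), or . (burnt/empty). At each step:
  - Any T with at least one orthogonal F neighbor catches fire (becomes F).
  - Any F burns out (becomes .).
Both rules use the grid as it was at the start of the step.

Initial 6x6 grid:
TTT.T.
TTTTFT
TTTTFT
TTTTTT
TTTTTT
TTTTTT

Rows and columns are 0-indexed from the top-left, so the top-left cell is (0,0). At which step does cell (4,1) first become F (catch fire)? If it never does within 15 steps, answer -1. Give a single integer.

Step 1: cell (4,1)='T' (+6 fires, +2 burnt)
Step 2: cell (4,1)='T' (+5 fires, +6 burnt)
Step 3: cell (4,1)='T' (+7 fires, +5 burnt)
Step 4: cell (4,1)='T' (+7 fires, +7 burnt)
Step 5: cell (4,1)='F' (+4 fires, +7 burnt)
  -> target ignites at step 5
Step 6: cell (4,1)='.' (+2 fires, +4 burnt)
Step 7: cell (4,1)='.' (+1 fires, +2 burnt)
Step 8: cell (4,1)='.' (+0 fires, +1 burnt)
  fire out at step 8

5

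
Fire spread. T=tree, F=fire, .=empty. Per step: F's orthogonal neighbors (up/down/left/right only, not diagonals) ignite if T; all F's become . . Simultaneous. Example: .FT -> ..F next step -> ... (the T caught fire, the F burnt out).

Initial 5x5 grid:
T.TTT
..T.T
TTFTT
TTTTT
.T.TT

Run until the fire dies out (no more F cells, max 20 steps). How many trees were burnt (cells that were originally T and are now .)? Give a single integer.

Step 1: +4 fires, +1 burnt (F count now 4)
Step 2: +5 fires, +4 burnt (F count now 5)
Step 3: +6 fires, +5 burnt (F count now 6)
Step 4: +2 fires, +6 burnt (F count now 2)
Step 5: +0 fires, +2 burnt (F count now 0)
Fire out after step 5
Initially T: 18, now '.': 24
Total burnt (originally-T cells now '.'): 17

Answer: 17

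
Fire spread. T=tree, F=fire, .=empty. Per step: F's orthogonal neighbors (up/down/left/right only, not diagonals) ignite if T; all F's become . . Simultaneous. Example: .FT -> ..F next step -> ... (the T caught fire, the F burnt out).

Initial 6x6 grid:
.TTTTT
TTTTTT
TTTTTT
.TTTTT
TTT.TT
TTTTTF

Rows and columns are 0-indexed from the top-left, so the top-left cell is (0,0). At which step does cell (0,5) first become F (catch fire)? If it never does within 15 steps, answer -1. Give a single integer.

Step 1: cell (0,5)='T' (+2 fires, +1 burnt)
Step 2: cell (0,5)='T' (+3 fires, +2 burnt)
Step 3: cell (0,5)='T' (+3 fires, +3 burnt)
Step 4: cell (0,5)='T' (+5 fires, +3 burnt)
Step 5: cell (0,5)='F' (+6 fires, +5 burnt)
  -> target ignites at step 5
Step 6: cell (0,5)='.' (+5 fires, +6 burnt)
Step 7: cell (0,5)='.' (+3 fires, +5 burnt)
Step 8: cell (0,5)='.' (+3 fires, +3 burnt)
Step 9: cell (0,5)='.' (+2 fires, +3 burnt)
Step 10: cell (0,5)='.' (+0 fires, +2 burnt)
  fire out at step 10

5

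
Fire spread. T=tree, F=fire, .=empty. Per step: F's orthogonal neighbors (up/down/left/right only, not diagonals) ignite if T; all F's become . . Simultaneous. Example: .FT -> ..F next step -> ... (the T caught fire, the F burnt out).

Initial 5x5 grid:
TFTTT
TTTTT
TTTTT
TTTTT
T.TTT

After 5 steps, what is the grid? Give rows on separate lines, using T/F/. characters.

Step 1: 3 trees catch fire, 1 burn out
  F.FTT
  TFTTT
  TTTTT
  TTTTT
  T.TTT
Step 2: 4 trees catch fire, 3 burn out
  ...FT
  F.FTT
  TFTTT
  TTTTT
  T.TTT
Step 3: 5 trees catch fire, 4 burn out
  ....F
  ...FT
  F.FTT
  TFTTT
  T.TTT
Step 4: 4 trees catch fire, 5 burn out
  .....
  ....F
  ...FT
  F.FTT
  T.TTT
Step 5: 4 trees catch fire, 4 burn out
  .....
  .....
  ....F
  ...FT
  F.FTT

.....
.....
....F
...FT
F.FTT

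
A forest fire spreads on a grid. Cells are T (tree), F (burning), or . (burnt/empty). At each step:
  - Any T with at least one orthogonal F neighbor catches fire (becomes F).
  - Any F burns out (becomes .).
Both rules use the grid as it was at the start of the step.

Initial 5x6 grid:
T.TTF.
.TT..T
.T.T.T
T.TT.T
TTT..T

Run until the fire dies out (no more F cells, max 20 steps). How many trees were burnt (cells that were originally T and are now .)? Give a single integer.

Answer: 5

Derivation:
Step 1: +1 fires, +1 burnt (F count now 1)
Step 2: +1 fires, +1 burnt (F count now 1)
Step 3: +1 fires, +1 burnt (F count now 1)
Step 4: +1 fires, +1 burnt (F count now 1)
Step 5: +1 fires, +1 burnt (F count now 1)
Step 6: +0 fires, +1 burnt (F count now 0)
Fire out after step 6
Initially T: 17, now '.': 18
Total burnt (originally-T cells now '.'): 5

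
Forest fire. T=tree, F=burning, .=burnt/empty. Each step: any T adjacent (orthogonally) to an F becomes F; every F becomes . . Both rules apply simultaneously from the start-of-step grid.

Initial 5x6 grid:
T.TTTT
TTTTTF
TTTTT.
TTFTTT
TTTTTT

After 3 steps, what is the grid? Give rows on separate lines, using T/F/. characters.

Step 1: 6 trees catch fire, 2 burn out
  T.TTTF
  TTTTF.
  TTFTT.
  TF.FTT
  TTFTTT
Step 2: 10 trees catch fire, 6 burn out
  T.TTF.
  TTFF..
  TF.FF.
  F...FT
  TF.FTT
Step 3: 7 trees catch fire, 10 burn out
  T.FF..
  TF....
  F.....
  .....F
  F...FT

T.FF..
TF....
F.....
.....F
F...FT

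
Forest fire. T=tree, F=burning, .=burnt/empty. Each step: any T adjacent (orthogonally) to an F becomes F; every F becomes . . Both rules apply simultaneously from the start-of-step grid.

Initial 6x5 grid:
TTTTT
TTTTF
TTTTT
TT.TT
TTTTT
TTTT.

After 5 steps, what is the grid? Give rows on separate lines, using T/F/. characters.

Step 1: 3 trees catch fire, 1 burn out
  TTTTF
  TTTF.
  TTTTF
  TT.TT
  TTTTT
  TTTT.
Step 2: 4 trees catch fire, 3 burn out
  TTTF.
  TTF..
  TTTF.
  TT.TF
  TTTTT
  TTTT.
Step 3: 5 trees catch fire, 4 burn out
  TTF..
  TF...
  TTF..
  TT.F.
  TTTTF
  TTTT.
Step 4: 4 trees catch fire, 5 burn out
  TF...
  F....
  TF...
  TT...
  TTTF.
  TTTT.
Step 5: 5 trees catch fire, 4 burn out
  F....
  .....
  F....
  TF...
  TTF..
  TTTF.

F....
.....
F....
TF...
TTF..
TTTF.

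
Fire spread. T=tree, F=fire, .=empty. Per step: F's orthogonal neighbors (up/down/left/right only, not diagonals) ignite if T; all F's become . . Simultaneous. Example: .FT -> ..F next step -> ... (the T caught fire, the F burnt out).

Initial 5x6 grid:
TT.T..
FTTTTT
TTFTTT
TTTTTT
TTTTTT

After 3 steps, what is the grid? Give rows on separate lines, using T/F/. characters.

Step 1: 7 trees catch fire, 2 burn out
  FT.T..
  .FFTTT
  FF.FTT
  TTFTTT
  TTTTTT
Step 2: 7 trees catch fire, 7 burn out
  .F.T..
  ...FTT
  ....FT
  FF.FTT
  TTFTTT
Step 3: 7 trees catch fire, 7 burn out
  ...F..
  ....FT
  .....F
  ....FT
  FF.FTT

...F..
....FT
.....F
....FT
FF.FTT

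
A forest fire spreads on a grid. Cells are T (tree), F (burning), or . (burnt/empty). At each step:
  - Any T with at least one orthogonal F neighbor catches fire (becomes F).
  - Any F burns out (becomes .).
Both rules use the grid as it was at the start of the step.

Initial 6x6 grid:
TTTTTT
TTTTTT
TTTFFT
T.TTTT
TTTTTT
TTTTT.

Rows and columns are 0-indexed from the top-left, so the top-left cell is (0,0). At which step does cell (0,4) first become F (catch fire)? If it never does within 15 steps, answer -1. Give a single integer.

Step 1: cell (0,4)='T' (+6 fires, +2 burnt)
Step 2: cell (0,4)='F' (+9 fires, +6 burnt)
  -> target ignites at step 2
Step 3: cell (0,4)='.' (+8 fires, +9 burnt)
Step 4: cell (0,4)='.' (+5 fires, +8 burnt)
Step 5: cell (0,4)='.' (+3 fires, +5 burnt)
Step 6: cell (0,4)='.' (+1 fires, +3 burnt)
Step 7: cell (0,4)='.' (+0 fires, +1 burnt)
  fire out at step 7

2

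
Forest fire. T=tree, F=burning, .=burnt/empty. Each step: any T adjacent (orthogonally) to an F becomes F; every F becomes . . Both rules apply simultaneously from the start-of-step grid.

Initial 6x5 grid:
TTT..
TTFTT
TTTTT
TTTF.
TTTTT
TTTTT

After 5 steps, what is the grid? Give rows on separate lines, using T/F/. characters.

Step 1: 7 trees catch fire, 2 burn out
  TTF..
  TF.FT
  TTFFT
  TTF..
  TTTFT
  TTTTT
Step 2: 9 trees catch fire, 7 burn out
  TF...
  F...F
  TF..F
  TF...
  TTF.F
  TTTFT
Step 3: 6 trees catch fire, 9 burn out
  F....
  .....
  F....
  F....
  TF...
  TTF.F
Step 4: 2 trees catch fire, 6 burn out
  .....
  .....
  .....
  .....
  F....
  TF...
Step 5: 1 trees catch fire, 2 burn out
  .....
  .....
  .....
  .....
  .....
  F....

.....
.....
.....
.....
.....
F....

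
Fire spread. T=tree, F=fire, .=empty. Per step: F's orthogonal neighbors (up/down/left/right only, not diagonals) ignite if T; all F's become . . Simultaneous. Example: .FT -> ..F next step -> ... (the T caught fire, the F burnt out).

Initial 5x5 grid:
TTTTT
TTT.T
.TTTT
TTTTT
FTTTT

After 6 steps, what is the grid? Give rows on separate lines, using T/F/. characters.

Step 1: 2 trees catch fire, 1 burn out
  TTTTT
  TTT.T
  .TTTT
  FTTTT
  .FTTT
Step 2: 2 trees catch fire, 2 burn out
  TTTTT
  TTT.T
  .TTTT
  .FTTT
  ..FTT
Step 3: 3 trees catch fire, 2 burn out
  TTTTT
  TTT.T
  .FTTT
  ..FTT
  ...FT
Step 4: 4 trees catch fire, 3 burn out
  TTTTT
  TFT.T
  ..FTT
  ...FT
  ....F
Step 5: 5 trees catch fire, 4 burn out
  TFTTT
  F.F.T
  ...FT
  ....F
  .....
Step 6: 3 trees catch fire, 5 burn out
  F.FTT
  ....T
  ....F
  .....
  .....

F.FTT
....T
....F
.....
.....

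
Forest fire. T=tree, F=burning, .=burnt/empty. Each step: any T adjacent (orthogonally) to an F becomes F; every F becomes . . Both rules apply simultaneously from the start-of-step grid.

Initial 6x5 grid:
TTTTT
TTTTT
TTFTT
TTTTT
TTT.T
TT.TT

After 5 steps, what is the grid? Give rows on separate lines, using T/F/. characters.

Step 1: 4 trees catch fire, 1 burn out
  TTTTT
  TTFTT
  TF.FT
  TTFTT
  TTT.T
  TT.TT
Step 2: 8 trees catch fire, 4 burn out
  TTFTT
  TF.FT
  F...F
  TF.FT
  TTF.T
  TT.TT
Step 3: 7 trees catch fire, 8 burn out
  TF.FT
  F...F
  .....
  F...F
  TF..T
  TT.TT
Step 4: 5 trees catch fire, 7 burn out
  F...F
  .....
  .....
  .....
  F...F
  TF.TT
Step 5: 2 trees catch fire, 5 burn out
  .....
  .....
  .....
  .....
  .....
  F..TF

.....
.....
.....
.....
.....
F..TF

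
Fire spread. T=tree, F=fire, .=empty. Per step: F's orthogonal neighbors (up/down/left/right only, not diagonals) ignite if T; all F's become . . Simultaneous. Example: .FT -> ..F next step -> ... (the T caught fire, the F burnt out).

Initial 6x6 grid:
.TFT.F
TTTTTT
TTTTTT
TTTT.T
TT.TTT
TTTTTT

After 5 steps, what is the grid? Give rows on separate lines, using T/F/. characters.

Step 1: 4 trees catch fire, 2 burn out
  .F.F..
  TTFTTF
  TTTTTT
  TTTT.T
  TT.TTT
  TTTTTT
Step 2: 5 trees catch fire, 4 burn out
  ......
  TF.FF.
  TTFTTF
  TTTT.T
  TT.TTT
  TTTTTT
Step 3: 6 trees catch fire, 5 burn out
  ......
  F.....
  TF.FF.
  TTFT.F
  TT.TTT
  TTTTTT
Step 4: 4 trees catch fire, 6 burn out
  ......
  ......
  F.....
  TF.F..
  TT.TTF
  TTTTTT
Step 5: 5 trees catch fire, 4 burn out
  ......
  ......
  ......
  F.....
  TF.FF.
  TTTTTF

......
......
......
F.....
TF.FF.
TTTTTF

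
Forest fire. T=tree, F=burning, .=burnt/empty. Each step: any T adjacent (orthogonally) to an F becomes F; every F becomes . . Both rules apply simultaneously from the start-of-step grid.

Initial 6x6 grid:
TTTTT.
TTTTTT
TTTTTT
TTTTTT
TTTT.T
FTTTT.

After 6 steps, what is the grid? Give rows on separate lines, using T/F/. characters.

Step 1: 2 trees catch fire, 1 burn out
  TTTTT.
  TTTTTT
  TTTTTT
  TTTTTT
  FTTT.T
  .FTTT.
Step 2: 3 trees catch fire, 2 burn out
  TTTTT.
  TTTTTT
  TTTTTT
  FTTTTT
  .FTT.T
  ..FTT.
Step 3: 4 trees catch fire, 3 burn out
  TTTTT.
  TTTTTT
  FTTTTT
  .FTTTT
  ..FT.T
  ...FT.
Step 4: 5 trees catch fire, 4 burn out
  TTTTT.
  FTTTTT
  .FTTTT
  ..FTTT
  ...F.T
  ....F.
Step 5: 4 trees catch fire, 5 burn out
  FTTTT.
  .FTTTT
  ..FTTT
  ...FTT
  .....T
  ......
Step 6: 4 trees catch fire, 4 burn out
  .FTTT.
  ..FTTT
  ...FTT
  ....FT
  .....T
  ......

.FTTT.
..FTTT
...FTT
....FT
.....T
......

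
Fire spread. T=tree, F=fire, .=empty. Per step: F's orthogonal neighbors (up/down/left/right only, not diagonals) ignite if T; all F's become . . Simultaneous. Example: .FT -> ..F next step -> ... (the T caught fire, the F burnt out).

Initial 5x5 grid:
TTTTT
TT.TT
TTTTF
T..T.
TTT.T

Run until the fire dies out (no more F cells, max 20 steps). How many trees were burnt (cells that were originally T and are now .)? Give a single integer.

Answer: 18

Derivation:
Step 1: +2 fires, +1 burnt (F count now 2)
Step 2: +4 fires, +2 burnt (F count now 4)
Step 3: +2 fires, +4 burnt (F count now 2)
Step 4: +3 fires, +2 burnt (F count now 3)
Step 5: +3 fires, +3 burnt (F count now 3)
Step 6: +2 fires, +3 burnt (F count now 2)
Step 7: +1 fires, +2 burnt (F count now 1)
Step 8: +1 fires, +1 burnt (F count now 1)
Step 9: +0 fires, +1 burnt (F count now 0)
Fire out after step 9
Initially T: 19, now '.': 24
Total burnt (originally-T cells now '.'): 18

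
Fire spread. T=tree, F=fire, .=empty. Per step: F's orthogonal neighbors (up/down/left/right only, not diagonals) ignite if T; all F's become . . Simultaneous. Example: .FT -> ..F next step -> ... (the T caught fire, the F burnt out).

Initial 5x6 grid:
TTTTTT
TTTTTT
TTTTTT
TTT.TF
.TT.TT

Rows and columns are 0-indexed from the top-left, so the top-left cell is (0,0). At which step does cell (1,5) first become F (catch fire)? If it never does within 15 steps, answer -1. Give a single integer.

Step 1: cell (1,5)='T' (+3 fires, +1 burnt)
Step 2: cell (1,5)='F' (+3 fires, +3 burnt)
  -> target ignites at step 2
Step 3: cell (1,5)='.' (+3 fires, +3 burnt)
Step 4: cell (1,5)='.' (+3 fires, +3 burnt)
Step 5: cell (1,5)='.' (+4 fires, +3 burnt)
Step 6: cell (1,5)='.' (+5 fires, +4 burnt)
Step 7: cell (1,5)='.' (+4 fires, +5 burnt)
Step 8: cell (1,5)='.' (+1 fires, +4 burnt)
Step 9: cell (1,5)='.' (+0 fires, +1 burnt)
  fire out at step 9

2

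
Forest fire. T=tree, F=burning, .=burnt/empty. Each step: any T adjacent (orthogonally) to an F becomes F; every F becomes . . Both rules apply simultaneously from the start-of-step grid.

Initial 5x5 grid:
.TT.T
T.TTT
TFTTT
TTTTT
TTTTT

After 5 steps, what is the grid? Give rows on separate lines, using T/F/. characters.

Step 1: 3 trees catch fire, 1 burn out
  .TT.T
  T.TTT
  F.FTT
  TFTTT
  TTTTT
Step 2: 6 trees catch fire, 3 burn out
  .TT.T
  F.FTT
  ...FT
  F.FTT
  TFTTT
Step 3: 6 trees catch fire, 6 burn out
  .TF.T
  ...FT
  ....F
  ...FT
  F.FTT
Step 4: 4 trees catch fire, 6 burn out
  .F..T
  ....F
  .....
  ....F
  ...FT
Step 5: 2 trees catch fire, 4 burn out
  ....F
  .....
  .....
  .....
  ....F

....F
.....
.....
.....
....F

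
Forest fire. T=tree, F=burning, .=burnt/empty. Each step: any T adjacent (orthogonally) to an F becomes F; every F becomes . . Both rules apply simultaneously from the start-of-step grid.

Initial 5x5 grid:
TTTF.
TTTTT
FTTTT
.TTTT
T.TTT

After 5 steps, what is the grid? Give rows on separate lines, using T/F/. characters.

Step 1: 4 trees catch fire, 2 burn out
  TTF..
  FTTFT
  .FTTT
  .TTTT
  T.TTT
Step 2: 8 trees catch fire, 4 burn out
  FF...
  .FF.F
  ..FFT
  .FTTT
  T.TTT
Step 3: 3 trees catch fire, 8 burn out
  .....
  .....
  ....F
  ..FFT
  T.TTT
Step 4: 3 trees catch fire, 3 burn out
  .....
  .....
  .....
  ....F
  T.FFT
Step 5: 1 trees catch fire, 3 burn out
  .....
  .....
  .....
  .....
  T...F

.....
.....
.....
.....
T...F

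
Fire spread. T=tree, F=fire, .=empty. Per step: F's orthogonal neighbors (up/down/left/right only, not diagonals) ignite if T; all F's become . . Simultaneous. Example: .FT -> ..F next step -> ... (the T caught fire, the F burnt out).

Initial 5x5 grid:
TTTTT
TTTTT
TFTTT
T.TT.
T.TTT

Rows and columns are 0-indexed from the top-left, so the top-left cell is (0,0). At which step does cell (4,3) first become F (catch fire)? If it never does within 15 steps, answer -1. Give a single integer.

Step 1: cell (4,3)='T' (+3 fires, +1 burnt)
Step 2: cell (4,3)='T' (+6 fires, +3 burnt)
Step 3: cell (4,3)='T' (+7 fires, +6 burnt)
Step 4: cell (4,3)='F' (+3 fires, +7 burnt)
  -> target ignites at step 4
Step 5: cell (4,3)='.' (+2 fires, +3 burnt)
Step 6: cell (4,3)='.' (+0 fires, +2 burnt)
  fire out at step 6

4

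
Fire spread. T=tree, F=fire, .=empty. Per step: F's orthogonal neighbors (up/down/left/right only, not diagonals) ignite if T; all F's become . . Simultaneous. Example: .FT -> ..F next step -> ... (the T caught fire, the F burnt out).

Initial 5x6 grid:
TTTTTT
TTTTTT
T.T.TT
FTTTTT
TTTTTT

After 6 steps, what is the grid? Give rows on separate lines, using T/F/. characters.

Step 1: 3 trees catch fire, 1 burn out
  TTTTTT
  TTTTTT
  F.T.TT
  .FTTTT
  FTTTTT
Step 2: 3 trees catch fire, 3 burn out
  TTTTTT
  FTTTTT
  ..T.TT
  ..FTTT
  .FTTTT
Step 3: 5 trees catch fire, 3 burn out
  FTTTTT
  .FTTTT
  ..F.TT
  ...FTT
  ..FTTT
Step 4: 4 trees catch fire, 5 burn out
  .FTTTT
  ..FTTT
  ....TT
  ....FT
  ...FTT
Step 5: 5 trees catch fire, 4 burn out
  ..FTTT
  ...FTT
  ....FT
  .....F
  ....FT
Step 6: 4 trees catch fire, 5 burn out
  ...FTT
  ....FT
  .....F
  ......
  .....F

...FTT
....FT
.....F
......
.....F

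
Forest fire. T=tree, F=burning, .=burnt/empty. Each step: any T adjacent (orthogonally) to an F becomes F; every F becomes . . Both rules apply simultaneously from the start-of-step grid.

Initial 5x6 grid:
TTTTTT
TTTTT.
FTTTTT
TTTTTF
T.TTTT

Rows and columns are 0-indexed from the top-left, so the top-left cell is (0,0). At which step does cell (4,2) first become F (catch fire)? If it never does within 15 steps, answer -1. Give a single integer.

Step 1: cell (4,2)='T' (+6 fires, +2 burnt)
Step 2: cell (4,2)='T' (+8 fires, +6 burnt)
Step 3: cell (4,2)='T' (+6 fires, +8 burnt)
Step 4: cell (4,2)='F' (+4 fires, +6 burnt)
  -> target ignites at step 4
Step 5: cell (4,2)='.' (+2 fires, +4 burnt)
Step 6: cell (4,2)='.' (+0 fires, +2 burnt)
  fire out at step 6

4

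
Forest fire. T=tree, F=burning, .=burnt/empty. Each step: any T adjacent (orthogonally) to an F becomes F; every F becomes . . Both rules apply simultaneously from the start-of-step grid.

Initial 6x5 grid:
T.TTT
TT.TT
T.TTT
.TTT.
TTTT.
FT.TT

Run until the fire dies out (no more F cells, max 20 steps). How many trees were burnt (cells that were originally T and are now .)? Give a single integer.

Answer: 18

Derivation:
Step 1: +2 fires, +1 burnt (F count now 2)
Step 2: +1 fires, +2 burnt (F count now 1)
Step 3: +2 fires, +1 burnt (F count now 2)
Step 4: +2 fires, +2 burnt (F count now 2)
Step 5: +3 fires, +2 burnt (F count now 3)
Step 6: +2 fires, +3 burnt (F count now 2)
Step 7: +2 fires, +2 burnt (F count now 2)
Step 8: +2 fires, +2 burnt (F count now 2)
Step 9: +2 fires, +2 burnt (F count now 2)
Step 10: +0 fires, +2 burnt (F count now 0)
Fire out after step 10
Initially T: 22, now '.': 26
Total burnt (originally-T cells now '.'): 18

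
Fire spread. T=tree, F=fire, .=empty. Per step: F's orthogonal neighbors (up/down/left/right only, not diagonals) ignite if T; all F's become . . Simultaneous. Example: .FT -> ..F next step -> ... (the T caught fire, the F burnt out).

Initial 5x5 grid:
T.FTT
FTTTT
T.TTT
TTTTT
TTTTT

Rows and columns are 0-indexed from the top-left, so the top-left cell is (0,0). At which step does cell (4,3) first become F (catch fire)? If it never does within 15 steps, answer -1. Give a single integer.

Step 1: cell (4,3)='T' (+5 fires, +2 burnt)
Step 2: cell (4,3)='T' (+4 fires, +5 burnt)
Step 3: cell (4,3)='T' (+5 fires, +4 burnt)
Step 4: cell (4,3)='T' (+4 fires, +5 burnt)
Step 5: cell (4,3)='F' (+2 fires, +4 burnt)
  -> target ignites at step 5
Step 6: cell (4,3)='.' (+1 fires, +2 burnt)
Step 7: cell (4,3)='.' (+0 fires, +1 burnt)
  fire out at step 7

5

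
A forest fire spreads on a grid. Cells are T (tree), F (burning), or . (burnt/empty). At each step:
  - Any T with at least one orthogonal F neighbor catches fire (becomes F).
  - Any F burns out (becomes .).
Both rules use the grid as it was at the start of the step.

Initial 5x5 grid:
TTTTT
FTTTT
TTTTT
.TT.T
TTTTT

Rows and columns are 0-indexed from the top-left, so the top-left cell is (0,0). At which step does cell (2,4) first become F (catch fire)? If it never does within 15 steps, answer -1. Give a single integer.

Step 1: cell (2,4)='T' (+3 fires, +1 burnt)
Step 2: cell (2,4)='T' (+3 fires, +3 burnt)
Step 3: cell (2,4)='T' (+4 fires, +3 burnt)
Step 4: cell (2,4)='T' (+5 fires, +4 burnt)
Step 5: cell (2,4)='F' (+4 fires, +5 burnt)
  -> target ignites at step 5
Step 6: cell (2,4)='.' (+2 fires, +4 burnt)
Step 7: cell (2,4)='.' (+1 fires, +2 burnt)
Step 8: cell (2,4)='.' (+0 fires, +1 burnt)
  fire out at step 8

5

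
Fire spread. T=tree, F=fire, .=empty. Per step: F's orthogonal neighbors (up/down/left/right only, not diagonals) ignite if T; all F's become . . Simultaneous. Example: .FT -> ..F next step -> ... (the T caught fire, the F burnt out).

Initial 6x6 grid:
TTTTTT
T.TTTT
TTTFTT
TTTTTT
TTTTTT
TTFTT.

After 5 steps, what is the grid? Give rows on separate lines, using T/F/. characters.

Step 1: 7 trees catch fire, 2 burn out
  TTTTTT
  T.TFTT
  TTF.FT
  TTTFTT
  TTFTTT
  TF.FT.
Step 2: 11 trees catch fire, 7 burn out
  TTTFTT
  T.F.FT
  TF...F
  TTF.FT
  TF.FTT
  F...F.
Step 3: 8 trees catch fire, 11 burn out
  TTF.FT
  T....F
  F.....
  TF...F
  F...FT
  ......
Step 4: 5 trees catch fire, 8 burn out
  TF...F
  F.....
  ......
  F.....
  .....F
  ......
Step 5: 1 trees catch fire, 5 burn out
  F.....
  ......
  ......
  ......
  ......
  ......

F.....
......
......
......
......
......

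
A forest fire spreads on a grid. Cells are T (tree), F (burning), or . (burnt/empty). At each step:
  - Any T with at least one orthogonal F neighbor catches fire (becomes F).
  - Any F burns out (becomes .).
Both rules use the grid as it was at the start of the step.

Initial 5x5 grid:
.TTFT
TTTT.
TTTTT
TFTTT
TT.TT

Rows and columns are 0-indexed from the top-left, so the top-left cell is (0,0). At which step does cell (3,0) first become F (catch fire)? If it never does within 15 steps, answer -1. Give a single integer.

Step 1: cell (3,0)='F' (+7 fires, +2 burnt)
  -> target ignites at step 1
Step 2: cell (3,0)='.' (+8 fires, +7 burnt)
Step 3: cell (3,0)='.' (+4 fires, +8 burnt)
Step 4: cell (3,0)='.' (+1 fires, +4 burnt)
Step 5: cell (3,0)='.' (+0 fires, +1 burnt)
  fire out at step 5

1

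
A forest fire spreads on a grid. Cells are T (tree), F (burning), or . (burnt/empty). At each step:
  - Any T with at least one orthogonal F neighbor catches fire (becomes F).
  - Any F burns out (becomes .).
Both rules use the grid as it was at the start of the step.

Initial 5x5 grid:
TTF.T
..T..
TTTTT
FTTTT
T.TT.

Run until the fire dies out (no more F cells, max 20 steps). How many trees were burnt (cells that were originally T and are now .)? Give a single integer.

Answer: 15

Derivation:
Step 1: +5 fires, +2 burnt (F count now 5)
Step 2: +4 fires, +5 burnt (F count now 4)
Step 3: +3 fires, +4 burnt (F count now 3)
Step 4: +3 fires, +3 burnt (F count now 3)
Step 5: +0 fires, +3 burnt (F count now 0)
Fire out after step 5
Initially T: 16, now '.': 24
Total burnt (originally-T cells now '.'): 15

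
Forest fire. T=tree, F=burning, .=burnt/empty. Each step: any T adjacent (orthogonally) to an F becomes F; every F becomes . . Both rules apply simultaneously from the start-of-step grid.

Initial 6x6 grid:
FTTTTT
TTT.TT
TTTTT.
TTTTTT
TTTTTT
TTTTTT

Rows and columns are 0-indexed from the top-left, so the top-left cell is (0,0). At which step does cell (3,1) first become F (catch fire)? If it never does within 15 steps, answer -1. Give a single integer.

Step 1: cell (3,1)='T' (+2 fires, +1 burnt)
Step 2: cell (3,1)='T' (+3 fires, +2 burnt)
Step 3: cell (3,1)='T' (+4 fires, +3 burnt)
Step 4: cell (3,1)='F' (+4 fires, +4 burnt)
  -> target ignites at step 4
Step 5: cell (3,1)='.' (+6 fires, +4 burnt)
Step 6: cell (3,1)='.' (+5 fires, +6 burnt)
Step 7: cell (3,1)='.' (+3 fires, +5 burnt)
Step 8: cell (3,1)='.' (+3 fires, +3 burnt)
Step 9: cell (3,1)='.' (+2 fires, +3 burnt)
Step 10: cell (3,1)='.' (+1 fires, +2 burnt)
Step 11: cell (3,1)='.' (+0 fires, +1 burnt)
  fire out at step 11

4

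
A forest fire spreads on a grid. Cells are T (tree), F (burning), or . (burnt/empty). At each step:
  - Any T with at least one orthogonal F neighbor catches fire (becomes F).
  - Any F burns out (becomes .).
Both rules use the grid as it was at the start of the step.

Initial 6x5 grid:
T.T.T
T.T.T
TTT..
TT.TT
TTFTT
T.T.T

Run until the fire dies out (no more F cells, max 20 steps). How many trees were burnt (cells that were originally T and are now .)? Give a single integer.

Step 1: +3 fires, +1 burnt (F count now 3)
Step 2: +4 fires, +3 burnt (F count now 4)
Step 3: +5 fires, +4 burnt (F count now 5)
Step 4: +2 fires, +5 burnt (F count now 2)
Step 5: +2 fires, +2 burnt (F count now 2)
Step 6: +2 fires, +2 burnt (F count now 2)
Step 7: +0 fires, +2 burnt (F count now 0)
Fire out after step 7
Initially T: 20, now '.': 28
Total burnt (originally-T cells now '.'): 18

Answer: 18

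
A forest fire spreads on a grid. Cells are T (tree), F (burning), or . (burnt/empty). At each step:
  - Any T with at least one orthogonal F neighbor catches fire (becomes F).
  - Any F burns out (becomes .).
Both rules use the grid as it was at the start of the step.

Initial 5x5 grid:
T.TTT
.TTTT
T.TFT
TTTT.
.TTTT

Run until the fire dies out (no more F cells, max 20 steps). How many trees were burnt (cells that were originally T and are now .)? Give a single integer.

Answer: 18

Derivation:
Step 1: +4 fires, +1 burnt (F count now 4)
Step 2: +5 fires, +4 burnt (F count now 5)
Step 3: +6 fires, +5 burnt (F count now 6)
Step 4: +2 fires, +6 burnt (F count now 2)
Step 5: +1 fires, +2 burnt (F count now 1)
Step 6: +0 fires, +1 burnt (F count now 0)
Fire out after step 6
Initially T: 19, now '.': 24
Total burnt (originally-T cells now '.'): 18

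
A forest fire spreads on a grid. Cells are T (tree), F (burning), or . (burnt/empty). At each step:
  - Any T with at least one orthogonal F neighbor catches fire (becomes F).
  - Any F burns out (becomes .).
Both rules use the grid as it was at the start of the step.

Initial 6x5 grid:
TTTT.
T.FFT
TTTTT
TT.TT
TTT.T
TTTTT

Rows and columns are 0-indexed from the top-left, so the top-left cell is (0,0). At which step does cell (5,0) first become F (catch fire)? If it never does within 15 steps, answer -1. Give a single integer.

Step 1: cell (5,0)='T' (+5 fires, +2 burnt)
Step 2: cell (5,0)='T' (+4 fires, +5 burnt)
Step 3: cell (5,0)='T' (+4 fires, +4 burnt)
Step 4: cell (5,0)='T' (+4 fires, +4 burnt)
Step 5: cell (5,0)='T' (+4 fires, +4 burnt)
Step 6: cell (5,0)='F' (+3 fires, +4 burnt)
  -> target ignites at step 6
Step 7: cell (5,0)='.' (+0 fires, +3 burnt)
  fire out at step 7

6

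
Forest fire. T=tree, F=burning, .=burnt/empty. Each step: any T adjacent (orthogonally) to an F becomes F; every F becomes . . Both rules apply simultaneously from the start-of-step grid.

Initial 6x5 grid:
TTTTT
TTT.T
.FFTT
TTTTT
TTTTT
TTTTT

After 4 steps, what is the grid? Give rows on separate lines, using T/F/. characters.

Step 1: 5 trees catch fire, 2 burn out
  TTTTT
  TFF.T
  ...FT
  TFFTT
  TTTTT
  TTTTT
Step 2: 8 trees catch fire, 5 burn out
  TFFTT
  F...T
  ....F
  F..FT
  TFFTT
  TTTTT
Step 3: 8 trees catch fire, 8 burn out
  F..FT
  ....F
  .....
  ....F
  F..FT
  TFFTT
Step 4: 4 trees catch fire, 8 burn out
  ....F
  .....
  .....
  .....
  ....F
  F..FT

....F
.....
.....
.....
....F
F..FT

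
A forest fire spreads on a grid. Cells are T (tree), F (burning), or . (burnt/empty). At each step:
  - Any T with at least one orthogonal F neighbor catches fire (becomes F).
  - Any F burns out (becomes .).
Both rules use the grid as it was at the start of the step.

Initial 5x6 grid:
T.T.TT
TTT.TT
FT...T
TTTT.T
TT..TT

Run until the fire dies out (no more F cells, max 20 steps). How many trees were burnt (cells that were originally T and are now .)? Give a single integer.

Answer: 12

Derivation:
Step 1: +3 fires, +1 burnt (F count now 3)
Step 2: +4 fires, +3 burnt (F count now 4)
Step 3: +3 fires, +4 burnt (F count now 3)
Step 4: +2 fires, +3 burnt (F count now 2)
Step 5: +0 fires, +2 burnt (F count now 0)
Fire out after step 5
Initially T: 20, now '.': 22
Total burnt (originally-T cells now '.'): 12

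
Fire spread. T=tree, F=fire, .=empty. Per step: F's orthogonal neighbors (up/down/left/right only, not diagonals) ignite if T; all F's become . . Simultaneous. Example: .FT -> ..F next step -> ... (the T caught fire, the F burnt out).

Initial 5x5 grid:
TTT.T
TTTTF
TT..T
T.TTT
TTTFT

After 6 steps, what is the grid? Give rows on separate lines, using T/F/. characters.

Step 1: 6 trees catch fire, 2 burn out
  TTT.F
  TTTF.
  TT..F
  T.TFT
  TTF.F
Step 2: 4 trees catch fire, 6 burn out
  TTT..
  TTF..
  TT...
  T.F.F
  TF...
Step 3: 3 trees catch fire, 4 burn out
  TTF..
  TF...
  TT...
  T....
  F....
Step 4: 4 trees catch fire, 3 burn out
  TF...
  F....
  TF...
  F....
  .....
Step 5: 2 trees catch fire, 4 burn out
  F....
  .....
  F....
  .....
  .....
Step 6: 0 trees catch fire, 2 burn out
  .....
  .....
  .....
  .....
  .....

.....
.....
.....
.....
.....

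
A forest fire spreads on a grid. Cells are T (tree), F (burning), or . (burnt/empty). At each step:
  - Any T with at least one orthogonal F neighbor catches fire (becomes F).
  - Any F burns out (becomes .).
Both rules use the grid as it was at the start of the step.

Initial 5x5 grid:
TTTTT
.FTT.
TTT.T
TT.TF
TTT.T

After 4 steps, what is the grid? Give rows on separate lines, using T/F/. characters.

Step 1: 6 trees catch fire, 2 burn out
  TFTTT
  ..FT.
  TFT.F
  TT.F.
  TTT.F
Step 2: 6 trees catch fire, 6 burn out
  F.FTT
  ...F.
  F.F..
  TF...
  TTT..
Step 3: 3 trees catch fire, 6 burn out
  ...FT
  .....
  .....
  F....
  TFT..
Step 4: 3 trees catch fire, 3 burn out
  ....F
  .....
  .....
  .....
  F.F..

....F
.....
.....
.....
F.F..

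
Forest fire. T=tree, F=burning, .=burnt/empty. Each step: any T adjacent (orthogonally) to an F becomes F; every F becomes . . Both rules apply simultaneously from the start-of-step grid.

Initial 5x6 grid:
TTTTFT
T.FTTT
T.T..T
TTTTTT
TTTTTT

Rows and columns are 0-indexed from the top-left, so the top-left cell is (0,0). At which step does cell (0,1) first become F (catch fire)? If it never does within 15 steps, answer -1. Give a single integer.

Step 1: cell (0,1)='T' (+6 fires, +2 burnt)
Step 2: cell (0,1)='F' (+3 fires, +6 burnt)
  -> target ignites at step 2
Step 3: cell (0,1)='.' (+5 fires, +3 burnt)
Step 4: cell (0,1)='.' (+6 fires, +5 burnt)
Step 5: cell (0,1)='.' (+4 fires, +6 burnt)
Step 6: cell (0,1)='.' (+0 fires, +4 burnt)
  fire out at step 6

2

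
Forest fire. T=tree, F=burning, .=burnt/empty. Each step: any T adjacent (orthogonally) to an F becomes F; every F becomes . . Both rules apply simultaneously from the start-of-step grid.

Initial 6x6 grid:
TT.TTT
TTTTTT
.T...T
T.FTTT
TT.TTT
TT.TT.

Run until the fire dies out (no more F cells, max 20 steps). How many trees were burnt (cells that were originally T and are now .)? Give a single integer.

Answer: 21

Derivation:
Step 1: +1 fires, +1 burnt (F count now 1)
Step 2: +2 fires, +1 burnt (F count now 2)
Step 3: +3 fires, +2 burnt (F count now 3)
Step 4: +3 fires, +3 burnt (F count now 3)
Step 5: +1 fires, +3 burnt (F count now 1)
Step 6: +2 fires, +1 burnt (F count now 2)
Step 7: +2 fires, +2 burnt (F count now 2)
Step 8: +2 fires, +2 burnt (F count now 2)
Step 9: +1 fires, +2 burnt (F count now 1)
Step 10: +3 fires, +1 burnt (F count now 3)
Step 11: +1 fires, +3 burnt (F count now 1)
Step 12: +0 fires, +1 burnt (F count now 0)
Fire out after step 12
Initially T: 26, now '.': 31
Total burnt (originally-T cells now '.'): 21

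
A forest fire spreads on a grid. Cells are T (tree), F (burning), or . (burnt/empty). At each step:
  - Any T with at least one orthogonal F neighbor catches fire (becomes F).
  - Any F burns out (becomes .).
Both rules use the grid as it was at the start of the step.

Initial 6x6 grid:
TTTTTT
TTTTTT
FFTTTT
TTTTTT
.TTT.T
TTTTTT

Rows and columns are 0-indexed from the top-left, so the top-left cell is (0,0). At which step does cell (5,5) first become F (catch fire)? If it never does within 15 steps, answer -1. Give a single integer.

Step 1: cell (5,5)='T' (+5 fires, +2 burnt)
Step 2: cell (5,5)='T' (+6 fires, +5 burnt)
Step 3: cell (5,5)='T' (+6 fires, +6 burnt)
Step 4: cell (5,5)='T' (+7 fires, +6 burnt)
Step 5: cell (5,5)='T' (+4 fires, +7 burnt)
Step 6: cell (5,5)='T' (+3 fires, +4 burnt)
Step 7: cell (5,5)='F' (+1 fires, +3 burnt)
  -> target ignites at step 7
Step 8: cell (5,5)='.' (+0 fires, +1 burnt)
  fire out at step 8

7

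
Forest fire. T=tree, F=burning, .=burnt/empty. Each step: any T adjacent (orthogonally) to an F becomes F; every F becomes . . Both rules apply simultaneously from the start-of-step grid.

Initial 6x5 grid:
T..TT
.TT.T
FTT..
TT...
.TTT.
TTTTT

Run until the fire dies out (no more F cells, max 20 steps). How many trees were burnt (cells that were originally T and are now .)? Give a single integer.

Step 1: +2 fires, +1 burnt (F count now 2)
Step 2: +3 fires, +2 burnt (F count now 3)
Step 3: +2 fires, +3 burnt (F count now 2)
Step 4: +2 fires, +2 burnt (F count now 2)
Step 5: +3 fires, +2 burnt (F count now 3)
Step 6: +1 fires, +3 burnt (F count now 1)
Step 7: +1 fires, +1 burnt (F count now 1)
Step 8: +0 fires, +1 burnt (F count now 0)
Fire out after step 8
Initially T: 18, now '.': 26
Total burnt (originally-T cells now '.'): 14

Answer: 14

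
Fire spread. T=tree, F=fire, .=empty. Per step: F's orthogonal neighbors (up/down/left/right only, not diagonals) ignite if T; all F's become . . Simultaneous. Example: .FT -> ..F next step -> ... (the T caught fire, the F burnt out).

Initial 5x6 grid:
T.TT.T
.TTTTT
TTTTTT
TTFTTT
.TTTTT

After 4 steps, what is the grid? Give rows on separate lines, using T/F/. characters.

Step 1: 4 trees catch fire, 1 burn out
  T.TT.T
  .TTTTT
  TTFTTT
  TF.FTT
  .TFTTT
Step 2: 7 trees catch fire, 4 burn out
  T.TT.T
  .TFTTT
  TF.FTT
  F...FT
  .F.FTT
Step 3: 7 trees catch fire, 7 burn out
  T.FT.T
  .F.FTT
  F...FT
  .....F
  ....FT
Step 4: 4 trees catch fire, 7 burn out
  T..F.T
  ....FT
  .....F
  ......
  .....F

T..F.T
....FT
.....F
......
.....F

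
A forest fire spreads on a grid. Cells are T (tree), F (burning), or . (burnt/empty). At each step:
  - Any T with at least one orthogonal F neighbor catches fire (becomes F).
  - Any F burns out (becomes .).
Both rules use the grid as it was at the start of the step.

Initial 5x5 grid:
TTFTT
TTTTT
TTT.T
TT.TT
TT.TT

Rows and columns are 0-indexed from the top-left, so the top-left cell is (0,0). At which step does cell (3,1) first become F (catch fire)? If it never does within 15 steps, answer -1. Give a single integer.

Step 1: cell (3,1)='T' (+3 fires, +1 burnt)
Step 2: cell (3,1)='T' (+5 fires, +3 burnt)
Step 3: cell (3,1)='T' (+3 fires, +5 burnt)
Step 4: cell (3,1)='F' (+3 fires, +3 burnt)
  -> target ignites at step 4
Step 5: cell (3,1)='.' (+3 fires, +3 burnt)
Step 6: cell (3,1)='.' (+3 fires, +3 burnt)
Step 7: cell (3,1)='.' (+1 fires, +3 burnt)
Step 8: cell (3,1)='.' (+0 fires, +1 burnt)
  fire out at step 8

4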